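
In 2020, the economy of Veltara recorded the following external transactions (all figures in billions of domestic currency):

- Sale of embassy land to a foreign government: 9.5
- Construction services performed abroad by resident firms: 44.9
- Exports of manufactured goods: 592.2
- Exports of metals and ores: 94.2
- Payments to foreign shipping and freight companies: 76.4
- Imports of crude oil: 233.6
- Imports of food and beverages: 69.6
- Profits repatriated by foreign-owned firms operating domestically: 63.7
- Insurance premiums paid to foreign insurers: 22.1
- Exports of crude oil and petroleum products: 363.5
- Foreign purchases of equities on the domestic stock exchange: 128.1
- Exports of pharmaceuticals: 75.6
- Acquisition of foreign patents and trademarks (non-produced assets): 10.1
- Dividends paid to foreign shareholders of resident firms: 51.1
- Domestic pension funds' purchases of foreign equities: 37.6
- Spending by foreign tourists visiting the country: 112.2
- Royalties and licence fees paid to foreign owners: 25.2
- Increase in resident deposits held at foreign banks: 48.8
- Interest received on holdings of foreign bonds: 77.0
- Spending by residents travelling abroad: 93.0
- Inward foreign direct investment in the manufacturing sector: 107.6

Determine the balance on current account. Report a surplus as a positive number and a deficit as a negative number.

724.9

Goods: -69.6 + 363.5 - 233.6 + 75.6 + 94.2 + 592.2 = 822.3
Services: 44.9 - 22.1 - 93.0 + 112.2 - 25.2 - 76.4 = -59.6
Primary income: -51.1 + 77.0 - 63.7 = -37.8
Current account = 822.3 + (-59.6) + (-37.8) = 724.9
(Excluded from the current account — capital account: sale of embassy land to a foreign government 9.5, acquisition of foreign patents and trademarks (non-produced assets) 10.1; financial account: foreign purchases of equities on the domestic stock exchange 128.1, domestic pension funds' purchases of foreign equities 37.6, increase in resident deposits held at foreign banks 48.8, inward foreign direct investment in the manufacturing sector 107.6.)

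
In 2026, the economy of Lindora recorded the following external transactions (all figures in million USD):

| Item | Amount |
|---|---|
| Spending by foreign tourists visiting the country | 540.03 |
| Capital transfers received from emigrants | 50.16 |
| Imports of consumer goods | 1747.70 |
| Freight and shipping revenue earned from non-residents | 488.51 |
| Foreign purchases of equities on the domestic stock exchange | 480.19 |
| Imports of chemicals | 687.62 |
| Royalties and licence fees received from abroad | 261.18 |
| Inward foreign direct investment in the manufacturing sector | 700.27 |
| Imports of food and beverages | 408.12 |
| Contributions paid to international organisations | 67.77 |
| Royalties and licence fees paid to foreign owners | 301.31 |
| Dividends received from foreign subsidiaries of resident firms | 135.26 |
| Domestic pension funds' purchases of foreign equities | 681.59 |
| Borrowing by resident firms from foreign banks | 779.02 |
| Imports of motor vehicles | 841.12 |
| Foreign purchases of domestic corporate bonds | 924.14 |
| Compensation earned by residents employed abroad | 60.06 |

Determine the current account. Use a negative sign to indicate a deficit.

Goods: -841.12 - 1747.70 - 408.12 - 687.62 = -3684.56
Services: 488.51 - 301.31 + 261.18 + 540.03 = 988.41
Primary income: 60.06 + 135.26 = 195.32
Secondary income: -67.77
Current account = (-3684.56) + 988.41 + 195.32 + (-67.77) = -2568.60
(Excluded from the current account — capital account: capital transfers received from emigrants 50.16; financial account: foreign purchases of equities on the domestic stock exchange 480.19, inward foreign direct investment in the manufacturing sector 700.27, domestic pension funds' purchases of foreign equities 681.59, borrowing by resident firms from foreign banks 779.02, foreign purchases of domestic corporate bonds 924.14.)

-2568.60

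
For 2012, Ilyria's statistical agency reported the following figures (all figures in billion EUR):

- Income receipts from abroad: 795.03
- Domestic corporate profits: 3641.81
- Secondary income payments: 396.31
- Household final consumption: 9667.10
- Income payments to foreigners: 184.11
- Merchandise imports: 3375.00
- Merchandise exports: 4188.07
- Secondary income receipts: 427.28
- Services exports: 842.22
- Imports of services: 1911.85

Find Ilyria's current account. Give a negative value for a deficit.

385.33

Goods balance = 4188.07 - 3375.00 = 813.07
Services balance = 842.22 - 1911.85 = -1069.63
Trade balance (goods + services) = 813.07 + (-1069.63) = -256.56
Net primary income = 795.03 - 184.11 = 610.92
Net secondary income = 427.28 - 396.31 = 30.97
Current account = -256.56 + 610.92 + 30.97 = 385.33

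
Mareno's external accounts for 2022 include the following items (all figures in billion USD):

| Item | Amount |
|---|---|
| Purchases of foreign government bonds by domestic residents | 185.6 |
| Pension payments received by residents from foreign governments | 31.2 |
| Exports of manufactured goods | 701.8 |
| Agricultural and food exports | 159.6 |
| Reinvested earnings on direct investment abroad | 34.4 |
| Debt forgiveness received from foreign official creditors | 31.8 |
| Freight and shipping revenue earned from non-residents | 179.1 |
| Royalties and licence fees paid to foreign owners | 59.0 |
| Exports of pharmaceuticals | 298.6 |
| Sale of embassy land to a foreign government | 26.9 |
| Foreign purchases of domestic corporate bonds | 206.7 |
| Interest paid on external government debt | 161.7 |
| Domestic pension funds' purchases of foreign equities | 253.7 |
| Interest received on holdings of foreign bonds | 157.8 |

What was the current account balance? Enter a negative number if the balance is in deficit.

1341.8

Goods: 701.8 + 298.6 + 159.6 = 1160.0
Services: -59.0 + 179.1 = 120.1
Primary income: 157.8 + 34.4 - 161.7 = 30.5
Secondary income: 31.2
Current account = 1160.0 + 120.1 + 30.5 + 31.2 = 1341.8
(Excluded from the current account — financial account: purchases of foreign government bonds by domestic residents 185.6, foreign purchases of domestic corporate bonds 206.7, domestic pension funds' purchases of foreign equities 253.7; capital account: debt forgiveness received from foreign official creditors 31.8, sale of embassy land to a foreign government 26.9.)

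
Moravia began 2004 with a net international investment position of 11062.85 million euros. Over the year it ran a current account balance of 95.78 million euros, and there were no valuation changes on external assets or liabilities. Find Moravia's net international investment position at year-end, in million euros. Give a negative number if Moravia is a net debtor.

11158.63

With no valuation effects, change in NIIP = current account = 95.78
End-of-year NIIP = 11062.85 + 95.78 = 11158.63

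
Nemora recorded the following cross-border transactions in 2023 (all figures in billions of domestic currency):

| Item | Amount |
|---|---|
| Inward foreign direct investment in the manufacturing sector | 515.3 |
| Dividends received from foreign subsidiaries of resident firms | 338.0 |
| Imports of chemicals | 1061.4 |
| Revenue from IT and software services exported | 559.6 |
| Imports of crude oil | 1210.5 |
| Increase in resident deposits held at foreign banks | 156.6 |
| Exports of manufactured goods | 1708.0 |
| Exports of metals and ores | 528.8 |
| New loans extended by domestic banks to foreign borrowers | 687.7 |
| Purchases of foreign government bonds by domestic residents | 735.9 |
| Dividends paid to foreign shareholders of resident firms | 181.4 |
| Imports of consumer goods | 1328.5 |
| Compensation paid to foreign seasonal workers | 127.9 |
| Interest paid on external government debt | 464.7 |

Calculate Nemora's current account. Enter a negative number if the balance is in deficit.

Goods: -1328.5 + 528.8 - 1061.4 - 1210.5 + 1708.0 = -1363.6
Services: 559.6
Primary income: 338.0 - 464.7 - 181.4 - 127.9 = -436.0
Current account = (-1363.6) + 559.6 + (-436.0) = -1240.0
(Excluded from the current account — financial account: inward foreign direct investment in the manufacturing sector 515.3, increase in resident deposits held at foreign banks 156.6, new loans extended by domestic banks to foreign borrowers 687.7, purchases of foreign government bonds by domestic residents 735.9.)

-1240.0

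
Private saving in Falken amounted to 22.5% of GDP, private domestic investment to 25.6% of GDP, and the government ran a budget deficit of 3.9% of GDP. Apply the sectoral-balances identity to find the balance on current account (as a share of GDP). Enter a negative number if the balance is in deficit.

-7.0

By the sectoral-balances identity, CA = (S_private - I) + (T - G).
Private balance = 22.5 - 25.6 = -3.1
Government balance (T - G) = -3.9
CA = -3.1 + (-3.9) = -7.0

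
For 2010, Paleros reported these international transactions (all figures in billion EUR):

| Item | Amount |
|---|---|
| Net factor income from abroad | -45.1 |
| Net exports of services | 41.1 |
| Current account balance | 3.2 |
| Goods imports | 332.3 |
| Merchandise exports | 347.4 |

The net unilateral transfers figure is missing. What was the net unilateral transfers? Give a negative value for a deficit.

-7.9

Current account = goods balance + services balance + net primary income + net secondary income
Sum of the known components = 11.1
Net unilateral transfers = CA - (known components) = 3.2 - 11.1 = -7.9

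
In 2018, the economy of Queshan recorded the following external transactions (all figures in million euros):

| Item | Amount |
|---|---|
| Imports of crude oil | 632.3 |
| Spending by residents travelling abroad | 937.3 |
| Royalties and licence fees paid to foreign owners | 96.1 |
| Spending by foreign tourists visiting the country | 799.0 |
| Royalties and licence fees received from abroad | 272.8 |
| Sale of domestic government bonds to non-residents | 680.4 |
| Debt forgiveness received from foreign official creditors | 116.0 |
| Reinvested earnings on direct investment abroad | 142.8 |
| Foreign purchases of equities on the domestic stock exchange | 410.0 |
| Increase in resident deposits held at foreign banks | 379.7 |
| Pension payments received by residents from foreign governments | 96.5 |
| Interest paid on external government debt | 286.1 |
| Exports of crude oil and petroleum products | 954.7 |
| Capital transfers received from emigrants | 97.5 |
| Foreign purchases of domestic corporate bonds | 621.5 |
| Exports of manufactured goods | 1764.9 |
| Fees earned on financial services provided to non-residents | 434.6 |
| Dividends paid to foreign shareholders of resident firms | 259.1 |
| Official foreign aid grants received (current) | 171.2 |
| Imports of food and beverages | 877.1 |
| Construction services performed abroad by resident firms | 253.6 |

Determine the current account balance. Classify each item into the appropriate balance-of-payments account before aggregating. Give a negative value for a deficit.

1802.1

Goods: 954.7 + 1764.9 - 877.1 - 632.3 = 1210.2
Services: 253.6 - 937.3 + 434.6 + 272.8 + 799.0 - 96.1 = 726.6
Primary income: -259.1 - 286.1 + 142.8 = -402.4
Secondary income: 171.2 + 96.5 = 267.7
Current account = 1210.2 + 726.6 + (-402.4) + 267.7 = 1802.1
(Excluded from the current account — financial account: sale of domestic government bonds to non-residents 680.4, foreign purchases of equities on the domestic stock exchange 410.0, increase in resident deposits held at foreign banks 379.7, foreign purchases of domestic corporate bonds 621.5; capital account: debt forgiveness received from foreign official creditors 116.0, capital transfers received from emigrants 97.5.)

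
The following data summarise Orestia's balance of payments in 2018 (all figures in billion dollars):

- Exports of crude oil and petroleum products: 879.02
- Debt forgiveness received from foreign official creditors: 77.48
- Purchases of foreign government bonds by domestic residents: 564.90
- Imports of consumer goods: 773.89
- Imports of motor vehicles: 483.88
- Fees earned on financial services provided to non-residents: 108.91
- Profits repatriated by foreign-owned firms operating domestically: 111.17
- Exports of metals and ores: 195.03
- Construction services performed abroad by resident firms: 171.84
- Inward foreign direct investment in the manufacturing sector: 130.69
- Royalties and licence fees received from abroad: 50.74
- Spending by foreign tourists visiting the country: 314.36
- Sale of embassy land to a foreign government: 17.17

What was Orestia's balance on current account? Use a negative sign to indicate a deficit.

350.96

Goods: 195.03 - 483.88 + 879.02 - 773.89 = -183.72
Services: 108.91 + 314.36 + 171.84 + 50.74 = 645.85
Primary income: -111.17
Current account = (-183.72) + 645.85 + (-111.17) = 350.96
(Excluded from the current account — capital account: debt forgiveness received from foreign official creditors 77.48, sale of embassy land to a foreign government 17.17; financial account: purchases of foreign government bonds by domestic residents 564.90, inward foreign direct investment in the manufacturing sector 130.69.)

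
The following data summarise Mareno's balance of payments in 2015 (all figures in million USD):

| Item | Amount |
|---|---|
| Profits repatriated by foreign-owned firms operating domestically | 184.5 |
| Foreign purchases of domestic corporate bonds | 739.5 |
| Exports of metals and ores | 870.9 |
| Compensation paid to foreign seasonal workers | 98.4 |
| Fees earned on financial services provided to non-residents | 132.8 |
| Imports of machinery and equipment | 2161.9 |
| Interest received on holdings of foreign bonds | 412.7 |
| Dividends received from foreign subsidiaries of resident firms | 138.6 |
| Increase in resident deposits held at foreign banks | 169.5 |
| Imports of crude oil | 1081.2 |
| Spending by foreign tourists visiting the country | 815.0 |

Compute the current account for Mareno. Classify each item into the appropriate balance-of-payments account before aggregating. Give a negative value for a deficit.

Goods: -2161.9 - 1081.2 + 870.9 = -2372.2
Services: 132.8 + 815.0 = 947.8
Primary income: 412.7 - 184.5 - 98.4 + 138.6 = 268.4
Current account = (-2372.2) + 947.8 + 268.4 = -1156.0
(Excluded from the current account — financial account: foreign purchases of domestic corporate bonds 739.5, increase in resident deposits held at foreign banks 169.5.)

-1156.0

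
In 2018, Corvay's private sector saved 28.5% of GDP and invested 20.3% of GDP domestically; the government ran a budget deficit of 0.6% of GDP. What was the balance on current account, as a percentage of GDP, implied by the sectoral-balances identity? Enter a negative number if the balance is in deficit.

7.6

By the sectoral-balances identity, CA = (S_private - I) + (T - G).
Private balance = 28.5 - 20.3 = 8.2
Government balance (T - G) = -0.6
CA = 8.2 + (-0.6) = 7.6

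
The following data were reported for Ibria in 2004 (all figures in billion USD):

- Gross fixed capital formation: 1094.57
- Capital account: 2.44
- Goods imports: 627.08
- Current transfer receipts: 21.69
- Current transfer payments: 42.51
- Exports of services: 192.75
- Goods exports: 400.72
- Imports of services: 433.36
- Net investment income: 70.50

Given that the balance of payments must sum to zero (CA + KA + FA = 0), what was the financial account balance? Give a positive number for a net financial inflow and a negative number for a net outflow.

414.85

Goods balance = 400.72 - 627.08 = -226.36
Services balance = 192.75 - 433.36 = -240.61
Trade balance (goods + services) = -226.36 + (-240.61) = -466.97
Net primary income = 70.50
Net secondary income = 21.69 - 42.51 = -20.82
Current account = -466.97 + 70.50 + (-20.82) = -417.29
Financial account = -(-417.29 + 2.44) = 414.85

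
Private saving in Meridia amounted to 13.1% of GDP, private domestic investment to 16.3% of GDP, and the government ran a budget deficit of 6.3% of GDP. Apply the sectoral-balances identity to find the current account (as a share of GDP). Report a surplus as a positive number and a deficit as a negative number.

-9.5

By the sectoral-balances identity, CA = (S_private - I) + (T - G).
Private balance = 13.1 - 16.3 = -3.2
Government balance (T - G) = -6.3
CA = -3.2 + (-6.3) = -9.5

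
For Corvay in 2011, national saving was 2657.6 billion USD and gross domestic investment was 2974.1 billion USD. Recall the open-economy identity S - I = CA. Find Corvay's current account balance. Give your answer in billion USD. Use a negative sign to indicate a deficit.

CA = S - I = 2657.6 - 2974.1 = -316.5

-316.5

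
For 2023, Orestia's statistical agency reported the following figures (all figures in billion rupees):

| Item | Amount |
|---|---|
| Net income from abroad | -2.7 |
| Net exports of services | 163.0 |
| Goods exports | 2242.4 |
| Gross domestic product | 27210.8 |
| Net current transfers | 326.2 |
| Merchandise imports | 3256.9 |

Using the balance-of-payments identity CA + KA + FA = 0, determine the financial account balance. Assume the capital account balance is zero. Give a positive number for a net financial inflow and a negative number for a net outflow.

528.0

Goods balance = 2242.4 - 3256.9 = -1014.5
Services balance = 163.0
Trade balance (goods + services) = -1014.5 + 163.0 = -851.5
Net primary income = -2.7
Net secondary income = 326.2
Current account = -851.5 + (-2.7) + 326.2 = -528.0
Financial account = -(-528.0) = 528.0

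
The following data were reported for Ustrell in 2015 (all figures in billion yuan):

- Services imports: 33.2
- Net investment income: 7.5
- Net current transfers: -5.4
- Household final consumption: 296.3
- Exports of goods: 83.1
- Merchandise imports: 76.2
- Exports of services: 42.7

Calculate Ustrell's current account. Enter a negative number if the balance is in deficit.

18.5

Goods balance = 83.1 - 76.2 = 6.9
Services balance = 42.7 - 33.2 = 9.5
Trade balance (goods + services) = 6.9 + 9.5 = 16.4
Net primary income = 7.5
Net secondary income = -5.4
Current account = 16.4 + 7.5 + (-5.4) = 18.5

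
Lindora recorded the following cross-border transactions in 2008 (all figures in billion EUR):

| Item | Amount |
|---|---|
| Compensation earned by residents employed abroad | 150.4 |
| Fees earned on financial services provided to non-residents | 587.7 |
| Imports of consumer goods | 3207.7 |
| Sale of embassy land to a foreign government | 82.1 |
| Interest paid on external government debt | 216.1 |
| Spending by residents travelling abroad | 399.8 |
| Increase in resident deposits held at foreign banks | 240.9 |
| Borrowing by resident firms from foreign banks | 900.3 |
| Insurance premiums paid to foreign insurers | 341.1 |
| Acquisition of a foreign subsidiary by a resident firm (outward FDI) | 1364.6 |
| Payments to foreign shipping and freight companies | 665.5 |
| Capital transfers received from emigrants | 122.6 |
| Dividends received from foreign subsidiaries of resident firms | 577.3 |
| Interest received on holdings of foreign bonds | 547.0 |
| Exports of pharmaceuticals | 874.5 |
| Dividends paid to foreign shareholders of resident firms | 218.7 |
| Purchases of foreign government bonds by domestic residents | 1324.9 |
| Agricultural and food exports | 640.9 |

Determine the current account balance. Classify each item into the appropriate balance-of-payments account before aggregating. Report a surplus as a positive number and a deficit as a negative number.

-1671.1

Goods: 874.5 - 3207.7 + 640.9 = -1692.3
Services: -665.5 - 399.8 - 341.1 + 587.7 = -818.7
Primary income: -218.7 + 547.0 - 216.1 + 577.3 + 150.4 = 839.9
Current account = (-1692.3) + (-818.7) + 839.9 = -1671.1
(Excluded from the current account — capital account: sale of embassy land to a foreign government 82.1, capital transfers received from emigrants 122.6; financial account: increase in resident deposits held at foreign banks 240.9, borrowing by resident firms from foreign banks 900.3, acquisition of a foreign subsidiary by a resident firm (outward FDI) 1364.6, purchases of foreign government bonds by domestic residents 1324.9.)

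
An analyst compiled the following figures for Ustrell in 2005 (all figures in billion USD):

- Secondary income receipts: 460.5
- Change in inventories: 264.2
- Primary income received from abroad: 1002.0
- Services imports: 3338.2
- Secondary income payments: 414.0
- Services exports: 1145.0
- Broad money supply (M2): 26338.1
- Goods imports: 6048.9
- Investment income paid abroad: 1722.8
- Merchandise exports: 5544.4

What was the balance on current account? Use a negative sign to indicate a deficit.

Goods balance = 5544.4 - 6048.9 = -504.5
Services balance = 1145.0 - 3338.2 = -2193.2
Trade balance (goods + services) = -504.5 + (-2193.2) = -2697.7
Net primary income = 1002.0 - 1722.8 = -720.8
Net secondary income = 460.5 - 414.0 = 46.5
Current account = -2697.7 + (-720.8) + 46.5 = -3372.0

-3372.0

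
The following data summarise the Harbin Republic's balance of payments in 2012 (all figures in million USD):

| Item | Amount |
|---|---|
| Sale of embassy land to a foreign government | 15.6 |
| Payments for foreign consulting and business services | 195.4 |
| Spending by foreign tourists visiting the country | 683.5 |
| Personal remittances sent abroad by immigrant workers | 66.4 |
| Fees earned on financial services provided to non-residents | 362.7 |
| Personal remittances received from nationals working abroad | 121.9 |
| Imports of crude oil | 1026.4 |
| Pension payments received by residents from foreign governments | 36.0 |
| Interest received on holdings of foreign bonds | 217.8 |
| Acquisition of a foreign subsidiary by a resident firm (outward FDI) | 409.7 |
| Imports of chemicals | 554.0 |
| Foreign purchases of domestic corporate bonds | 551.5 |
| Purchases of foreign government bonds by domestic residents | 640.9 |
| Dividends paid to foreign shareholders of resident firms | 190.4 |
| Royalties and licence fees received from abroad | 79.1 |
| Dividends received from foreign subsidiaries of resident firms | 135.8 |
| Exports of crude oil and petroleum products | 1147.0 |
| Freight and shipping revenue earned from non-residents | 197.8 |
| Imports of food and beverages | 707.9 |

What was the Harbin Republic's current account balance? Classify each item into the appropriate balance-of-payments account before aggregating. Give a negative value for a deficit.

241.1

Goods: 1147.0 - 554.0 - 707.9 - 1026.4 = -1141.3
Services: 197.8 - 195.4 + 683.5 + 79.1 + 362.7 = 1127.7
Primary income: -190.4 + 135.8 + 217.8 = 163.2
Secondary income: 36.0 - 66.4 + 121.9 = 91.5
Current account = (-1141.3) + 1127.7 + 163.2 + 91.5 = 241.1
(Excluded from the current account — capital account: sale of embassy land to a foreign government 15.6; financial account: acquisition of a foreign subsidiary by a resident firm (outward FDI) 409.7, foreign purchases of domestic corporate bonds 551.5, purchases of foreign government bonds by domestic residents 640.9.)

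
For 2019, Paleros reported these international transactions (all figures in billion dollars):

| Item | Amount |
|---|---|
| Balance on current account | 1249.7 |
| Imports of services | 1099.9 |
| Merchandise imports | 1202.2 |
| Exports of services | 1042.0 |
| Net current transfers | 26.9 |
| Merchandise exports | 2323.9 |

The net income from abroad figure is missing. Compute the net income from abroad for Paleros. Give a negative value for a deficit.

Current account = goods balance + services balance + net primary income + net secondary income
Sum of the known components = 1090.7
Net income from abroad = CA - (known components) = 1249.7 - 1090.7 = 159.0

159.0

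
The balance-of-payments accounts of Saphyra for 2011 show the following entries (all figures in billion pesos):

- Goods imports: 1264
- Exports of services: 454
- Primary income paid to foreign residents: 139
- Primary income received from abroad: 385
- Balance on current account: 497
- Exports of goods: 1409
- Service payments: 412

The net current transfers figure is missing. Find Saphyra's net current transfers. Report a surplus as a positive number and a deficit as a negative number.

Current account = goods balance + services balance + net primary income + net secondary income
Sum of the known components = 433
Net current transfers = CA - (known components) = 497 - 433 = 64

64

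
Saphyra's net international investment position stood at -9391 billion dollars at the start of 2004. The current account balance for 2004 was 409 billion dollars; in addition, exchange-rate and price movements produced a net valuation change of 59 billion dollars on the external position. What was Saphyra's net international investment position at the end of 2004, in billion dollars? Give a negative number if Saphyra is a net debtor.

Change in NIIP = current account + net valuation change = 409 + 59 = 468
End-of-year NIIP = -9391 + 468 = -8923

-8923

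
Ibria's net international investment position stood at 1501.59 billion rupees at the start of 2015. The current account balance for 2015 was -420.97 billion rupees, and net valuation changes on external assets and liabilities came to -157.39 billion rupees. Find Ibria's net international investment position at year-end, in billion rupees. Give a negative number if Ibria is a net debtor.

923.23

Change in NIIP = current account + net valuation change = -420.97 + (-157.39) = -578.36
End-of-year NIIP = 1501.59 + (-578.36) = 923.23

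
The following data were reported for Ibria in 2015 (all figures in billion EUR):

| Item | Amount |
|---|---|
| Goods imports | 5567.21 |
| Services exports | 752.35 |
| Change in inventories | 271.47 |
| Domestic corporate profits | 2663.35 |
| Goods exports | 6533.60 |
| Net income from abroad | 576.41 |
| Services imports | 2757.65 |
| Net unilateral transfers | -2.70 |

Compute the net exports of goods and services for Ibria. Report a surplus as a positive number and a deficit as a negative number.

Goods balance = 6533.60 - 5567.21 = 966.39
Services balance = 752.35 - 2757.65 = -2005.30
Trade balance (goods + services) = 966.39 + (-2005.30) = -1038.91

-1038.91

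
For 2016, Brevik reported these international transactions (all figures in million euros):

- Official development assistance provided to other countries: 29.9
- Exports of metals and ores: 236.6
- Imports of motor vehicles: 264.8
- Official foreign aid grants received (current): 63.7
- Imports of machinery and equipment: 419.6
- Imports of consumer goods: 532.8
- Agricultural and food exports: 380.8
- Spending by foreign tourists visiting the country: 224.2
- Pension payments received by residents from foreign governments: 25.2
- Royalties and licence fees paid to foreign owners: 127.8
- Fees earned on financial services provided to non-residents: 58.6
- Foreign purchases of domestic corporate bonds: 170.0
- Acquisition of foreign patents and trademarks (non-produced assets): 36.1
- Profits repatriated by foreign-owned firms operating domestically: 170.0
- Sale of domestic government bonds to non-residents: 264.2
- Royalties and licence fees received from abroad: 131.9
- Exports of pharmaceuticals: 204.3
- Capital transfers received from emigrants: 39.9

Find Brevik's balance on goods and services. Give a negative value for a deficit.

-108.6

Goods: 204.3 + 236.6 + 380.8 - 419.6 - 264.8 - 532.8 = -395.5
Services: 131.9 + 58.6 + 224.2 - 127.8 = 286.9
Trade balance = -395.5 + 286.9 = -108.6
(Excluded from the trade balance — secondary income: official development assistance provided to other countries 29.9, official foreign aid grants received (current) 63.7, pension payments received by residents from foreign governments 25.2; financial account: foreign purchases of domestic corporate bonds 170.0, sale of domestic government bonds to non-residents 264.2; capital account: acquisition of foreign patents and trademarks (non-produced assets) 36.1, capital transfers received from emigrants 39.9; primary income: profits repatriated by foreign-owned firms operating domestically 170.0.)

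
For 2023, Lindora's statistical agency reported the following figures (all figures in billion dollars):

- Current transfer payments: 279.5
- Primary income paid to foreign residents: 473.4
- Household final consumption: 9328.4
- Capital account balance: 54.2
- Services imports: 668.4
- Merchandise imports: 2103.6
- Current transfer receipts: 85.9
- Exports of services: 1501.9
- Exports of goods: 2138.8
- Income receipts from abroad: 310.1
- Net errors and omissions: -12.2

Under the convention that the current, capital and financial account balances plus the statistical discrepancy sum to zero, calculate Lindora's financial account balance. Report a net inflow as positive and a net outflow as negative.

-553.8

Goods balance = 2138.8 - 2103.6 = 35.2
Services balance = 1501.9 - 668.4 = 833.5
Trade balance (goods + services) = 35.2 + 833.5 = 868.7
Net primary income = 310.1 - 473.4 = -163.3
Net secondary income = 85.9 - 279.5 = -193.6
Current account = 868.7 + (-163.3) + (-193.6) = 511.8
Financial account = -(511.8 + 54.2 + (-12.2)) = -553.8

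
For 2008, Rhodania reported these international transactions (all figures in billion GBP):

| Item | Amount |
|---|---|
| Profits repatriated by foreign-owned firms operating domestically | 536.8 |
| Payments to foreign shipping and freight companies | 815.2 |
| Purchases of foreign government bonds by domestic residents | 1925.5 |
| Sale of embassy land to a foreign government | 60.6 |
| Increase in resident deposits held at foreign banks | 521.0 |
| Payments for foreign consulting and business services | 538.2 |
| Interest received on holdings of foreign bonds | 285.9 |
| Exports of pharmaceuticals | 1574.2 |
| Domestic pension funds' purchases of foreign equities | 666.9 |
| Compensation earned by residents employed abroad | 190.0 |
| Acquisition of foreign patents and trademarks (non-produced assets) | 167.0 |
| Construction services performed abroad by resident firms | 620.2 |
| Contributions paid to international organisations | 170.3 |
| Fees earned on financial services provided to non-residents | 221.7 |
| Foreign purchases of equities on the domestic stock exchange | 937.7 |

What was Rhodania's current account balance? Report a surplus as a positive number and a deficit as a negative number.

Goods: 1574.2
Services: 221.7 + 620.2 - 815.2 - 538.2 = -511.5
Primary income: 190.0 + 285.9 - 536.8 = -60.9
Secondary income: -170.3
Current account = 1574.2 + (-511.5) + (-60.9) + (-170.3) = 831.5
(Excluded from the current account — financial account: purchases of foreign government bonds by domestic residents 1925.5, increase in resident deposits held at foreign banks 521.0, domestic pension funds' purchases of foreign equities 666.9, foreign purchases of equities on the domestic stock exchange 937.7; capital account: sale of embassy land to a foreign government 60.6, acquisition of foreign patents and trademarks (non-produced assets) 167.0.)

831.5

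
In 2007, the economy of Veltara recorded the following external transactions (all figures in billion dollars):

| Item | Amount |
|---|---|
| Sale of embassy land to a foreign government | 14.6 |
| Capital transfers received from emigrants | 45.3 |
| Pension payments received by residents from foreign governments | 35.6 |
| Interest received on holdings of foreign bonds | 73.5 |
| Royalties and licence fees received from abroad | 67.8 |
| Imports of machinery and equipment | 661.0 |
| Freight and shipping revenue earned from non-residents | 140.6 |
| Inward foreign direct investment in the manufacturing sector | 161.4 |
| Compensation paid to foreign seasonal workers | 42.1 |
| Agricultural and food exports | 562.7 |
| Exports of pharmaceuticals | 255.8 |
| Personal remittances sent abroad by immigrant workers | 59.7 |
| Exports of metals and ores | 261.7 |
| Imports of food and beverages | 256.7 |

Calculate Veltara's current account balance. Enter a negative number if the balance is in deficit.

Goods: 255.8 + 261.7 - 256.7 - 661.0 + 562.7 = 162.5
Services: 67.8 + 140.6 = 208.4
Primary income: 73.5 - 42.1 = 31.4
Secondary income: 35.6 - 59.7 = -24.1
Current account = 162.5 + 208.4 + 31.4 + (-24.1) = 378.2
(Excluded from the current account — capital account: sale of embassy land to a foreign government 14.6, capital transfers received from emigrants 45.3; financial account: inward foreign direct investment in the manufacturing sector 161.4.)

378.2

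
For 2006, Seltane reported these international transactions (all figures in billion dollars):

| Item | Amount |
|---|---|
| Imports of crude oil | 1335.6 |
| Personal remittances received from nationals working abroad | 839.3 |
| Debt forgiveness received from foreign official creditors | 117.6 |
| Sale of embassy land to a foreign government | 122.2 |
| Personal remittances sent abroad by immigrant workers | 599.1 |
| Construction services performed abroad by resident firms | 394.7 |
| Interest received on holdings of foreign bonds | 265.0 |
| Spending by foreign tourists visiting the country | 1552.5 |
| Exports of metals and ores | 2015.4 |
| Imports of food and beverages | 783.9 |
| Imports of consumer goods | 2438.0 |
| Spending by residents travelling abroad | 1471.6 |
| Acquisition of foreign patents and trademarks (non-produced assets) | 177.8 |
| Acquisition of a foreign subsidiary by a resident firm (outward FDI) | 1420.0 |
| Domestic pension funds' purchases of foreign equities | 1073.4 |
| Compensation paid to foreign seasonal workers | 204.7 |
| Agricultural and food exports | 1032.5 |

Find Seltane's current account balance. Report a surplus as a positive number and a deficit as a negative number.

Goods: -783.9 + 2015.4 - 1335.6 - 2438.0 + 1032.5 = -1509.6
Services: 1552.5 + 394.7 - 1471.6 = 475.6
Primary income: -204.7 + 265.0 = 60.3
Secondary income: 839.3 - 599.1 = 240.2
Current account = (-1509.6) + 475.6 + 60.3 + 240.2 = -733.5
(Excluded from the current account — capital account: debt forgiveness received from foreign official creditors 117.6, sale of embassy land to a foreign government 122.2, acquisition of foreign patents and trademarks (non-produced assets) 177.8; financial account: acquisition of a foreign subsidiary by a resident firm (outward FDI) 1420.0, domestic pension funds' purchases of foreign equities 1073.4.)

-733.5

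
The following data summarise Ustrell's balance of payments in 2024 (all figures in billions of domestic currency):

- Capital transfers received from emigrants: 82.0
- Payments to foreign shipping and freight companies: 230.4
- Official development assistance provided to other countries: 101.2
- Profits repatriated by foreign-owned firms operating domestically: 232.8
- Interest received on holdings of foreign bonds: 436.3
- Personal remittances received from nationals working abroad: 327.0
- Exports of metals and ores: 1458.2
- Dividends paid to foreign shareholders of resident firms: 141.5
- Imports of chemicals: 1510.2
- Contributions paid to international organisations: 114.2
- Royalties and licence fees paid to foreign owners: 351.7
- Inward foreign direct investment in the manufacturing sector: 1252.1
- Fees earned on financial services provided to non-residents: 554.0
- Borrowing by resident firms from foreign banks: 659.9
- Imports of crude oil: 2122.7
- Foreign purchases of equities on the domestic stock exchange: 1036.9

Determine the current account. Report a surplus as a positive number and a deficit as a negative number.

-2029.2

Goods: -2122.7 - 1510.2 + 1458.2 = -2174.7
Services: -230.4 - 351.7 + 554.0 = -28.1
Primary income: 436.3 - 141.5 - 232.8 = 62.0
Secondary income: -114.2 + 327.0 - 101.2 = 111.6
Current account = (-2174.7) + (-28.1) + 62.0 + 111.6 = -2029.2
(Excluded from the current account — capital account: capital transfers received from emigrants 82.0; financial account: inward foreign direct investment in the manufacturing sector 1252.1, borrowing by resident firms from foreign banks 659.9, foreign purchases of equities on the domestic stock exchange 1036.9.)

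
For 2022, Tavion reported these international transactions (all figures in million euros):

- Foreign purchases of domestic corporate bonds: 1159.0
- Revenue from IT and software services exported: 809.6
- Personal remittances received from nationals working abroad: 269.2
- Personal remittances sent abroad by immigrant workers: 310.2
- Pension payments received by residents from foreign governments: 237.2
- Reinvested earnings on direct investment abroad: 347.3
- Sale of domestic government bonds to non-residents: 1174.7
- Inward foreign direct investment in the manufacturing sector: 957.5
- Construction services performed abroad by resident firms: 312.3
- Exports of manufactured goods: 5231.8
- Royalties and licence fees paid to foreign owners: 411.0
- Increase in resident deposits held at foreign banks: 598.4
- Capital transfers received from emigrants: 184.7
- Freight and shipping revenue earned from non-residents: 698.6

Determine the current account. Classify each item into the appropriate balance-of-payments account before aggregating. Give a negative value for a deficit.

Goods: 5231.8
Services: 698.6 + 312.3 - 411.0 + 809.6 = 1409.5
Primary income: 347.3
Secondary income: 269.2 - 310.2 + 237.2 = 196.2
Current account = 5231.8 + 1409.5 + 347.3 + 196.2 = 7184.8
(Excluded from the current account — financial account: foreign purchases of domestic corporate bonds 1159.0, sale of domestic government bonds to non-residents 1174.7, inward foreign direct investment in the manufacturing sector 957.5, increase in resident deposits held at foreign banks 598.4; capital account: capital transfers received from emigrants 184.7.)

7184.8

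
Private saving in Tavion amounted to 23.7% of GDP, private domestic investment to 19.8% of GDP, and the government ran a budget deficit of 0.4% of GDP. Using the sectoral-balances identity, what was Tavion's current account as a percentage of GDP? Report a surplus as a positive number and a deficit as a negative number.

By the sectoral-balances identity, CA = (S_private - I) + (T - G).
Private balance = 23.7 - 19.8 = 3.9
Government balance (T - G) = -0.4
CA = 3.9 + (-0.4) = 3.5

3.5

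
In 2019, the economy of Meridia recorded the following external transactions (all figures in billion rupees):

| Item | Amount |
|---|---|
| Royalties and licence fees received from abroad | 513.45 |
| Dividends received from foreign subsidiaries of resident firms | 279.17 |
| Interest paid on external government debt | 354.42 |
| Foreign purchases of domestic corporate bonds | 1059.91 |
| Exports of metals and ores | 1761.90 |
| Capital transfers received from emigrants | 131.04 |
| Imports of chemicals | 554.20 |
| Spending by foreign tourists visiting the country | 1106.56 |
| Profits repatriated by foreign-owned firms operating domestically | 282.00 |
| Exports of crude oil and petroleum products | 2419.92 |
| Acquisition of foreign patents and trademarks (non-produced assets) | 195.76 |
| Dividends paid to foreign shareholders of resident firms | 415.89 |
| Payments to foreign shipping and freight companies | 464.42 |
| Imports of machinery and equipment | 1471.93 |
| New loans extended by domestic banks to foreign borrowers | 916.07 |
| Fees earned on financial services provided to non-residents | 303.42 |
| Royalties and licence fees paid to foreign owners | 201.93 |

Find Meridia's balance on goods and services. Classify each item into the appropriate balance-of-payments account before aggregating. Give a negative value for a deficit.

Goods: -1471.93 + 1761.90 - 554.20 + 2419.92 = 2155.69
Services: 513.45 + 1106.56 - 464.42 + 303.42 - 201.93 = 1257.08
Trade balance = 2155.69 + 1257.08 = 3412.77
(Excluded from the trade balance — primary income: dividends received from foreign subsidiaries of resident firms 279.17, interest paid on external government debt 354.42, profits repatriated by foreign-owned firms operating domestically 282.00, dividends paid to foreign shareholders of resident firms 415.89; financial account: foreign purchases of domestic corporate bonds 1059.91, new loans extended by domestic banks to foreign borrowers 916.07; capital account: capital transfers received from emigrants 131.04, acquisition of foreign patents and trademarks (non-produced assets) 195.76.)

3412.77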